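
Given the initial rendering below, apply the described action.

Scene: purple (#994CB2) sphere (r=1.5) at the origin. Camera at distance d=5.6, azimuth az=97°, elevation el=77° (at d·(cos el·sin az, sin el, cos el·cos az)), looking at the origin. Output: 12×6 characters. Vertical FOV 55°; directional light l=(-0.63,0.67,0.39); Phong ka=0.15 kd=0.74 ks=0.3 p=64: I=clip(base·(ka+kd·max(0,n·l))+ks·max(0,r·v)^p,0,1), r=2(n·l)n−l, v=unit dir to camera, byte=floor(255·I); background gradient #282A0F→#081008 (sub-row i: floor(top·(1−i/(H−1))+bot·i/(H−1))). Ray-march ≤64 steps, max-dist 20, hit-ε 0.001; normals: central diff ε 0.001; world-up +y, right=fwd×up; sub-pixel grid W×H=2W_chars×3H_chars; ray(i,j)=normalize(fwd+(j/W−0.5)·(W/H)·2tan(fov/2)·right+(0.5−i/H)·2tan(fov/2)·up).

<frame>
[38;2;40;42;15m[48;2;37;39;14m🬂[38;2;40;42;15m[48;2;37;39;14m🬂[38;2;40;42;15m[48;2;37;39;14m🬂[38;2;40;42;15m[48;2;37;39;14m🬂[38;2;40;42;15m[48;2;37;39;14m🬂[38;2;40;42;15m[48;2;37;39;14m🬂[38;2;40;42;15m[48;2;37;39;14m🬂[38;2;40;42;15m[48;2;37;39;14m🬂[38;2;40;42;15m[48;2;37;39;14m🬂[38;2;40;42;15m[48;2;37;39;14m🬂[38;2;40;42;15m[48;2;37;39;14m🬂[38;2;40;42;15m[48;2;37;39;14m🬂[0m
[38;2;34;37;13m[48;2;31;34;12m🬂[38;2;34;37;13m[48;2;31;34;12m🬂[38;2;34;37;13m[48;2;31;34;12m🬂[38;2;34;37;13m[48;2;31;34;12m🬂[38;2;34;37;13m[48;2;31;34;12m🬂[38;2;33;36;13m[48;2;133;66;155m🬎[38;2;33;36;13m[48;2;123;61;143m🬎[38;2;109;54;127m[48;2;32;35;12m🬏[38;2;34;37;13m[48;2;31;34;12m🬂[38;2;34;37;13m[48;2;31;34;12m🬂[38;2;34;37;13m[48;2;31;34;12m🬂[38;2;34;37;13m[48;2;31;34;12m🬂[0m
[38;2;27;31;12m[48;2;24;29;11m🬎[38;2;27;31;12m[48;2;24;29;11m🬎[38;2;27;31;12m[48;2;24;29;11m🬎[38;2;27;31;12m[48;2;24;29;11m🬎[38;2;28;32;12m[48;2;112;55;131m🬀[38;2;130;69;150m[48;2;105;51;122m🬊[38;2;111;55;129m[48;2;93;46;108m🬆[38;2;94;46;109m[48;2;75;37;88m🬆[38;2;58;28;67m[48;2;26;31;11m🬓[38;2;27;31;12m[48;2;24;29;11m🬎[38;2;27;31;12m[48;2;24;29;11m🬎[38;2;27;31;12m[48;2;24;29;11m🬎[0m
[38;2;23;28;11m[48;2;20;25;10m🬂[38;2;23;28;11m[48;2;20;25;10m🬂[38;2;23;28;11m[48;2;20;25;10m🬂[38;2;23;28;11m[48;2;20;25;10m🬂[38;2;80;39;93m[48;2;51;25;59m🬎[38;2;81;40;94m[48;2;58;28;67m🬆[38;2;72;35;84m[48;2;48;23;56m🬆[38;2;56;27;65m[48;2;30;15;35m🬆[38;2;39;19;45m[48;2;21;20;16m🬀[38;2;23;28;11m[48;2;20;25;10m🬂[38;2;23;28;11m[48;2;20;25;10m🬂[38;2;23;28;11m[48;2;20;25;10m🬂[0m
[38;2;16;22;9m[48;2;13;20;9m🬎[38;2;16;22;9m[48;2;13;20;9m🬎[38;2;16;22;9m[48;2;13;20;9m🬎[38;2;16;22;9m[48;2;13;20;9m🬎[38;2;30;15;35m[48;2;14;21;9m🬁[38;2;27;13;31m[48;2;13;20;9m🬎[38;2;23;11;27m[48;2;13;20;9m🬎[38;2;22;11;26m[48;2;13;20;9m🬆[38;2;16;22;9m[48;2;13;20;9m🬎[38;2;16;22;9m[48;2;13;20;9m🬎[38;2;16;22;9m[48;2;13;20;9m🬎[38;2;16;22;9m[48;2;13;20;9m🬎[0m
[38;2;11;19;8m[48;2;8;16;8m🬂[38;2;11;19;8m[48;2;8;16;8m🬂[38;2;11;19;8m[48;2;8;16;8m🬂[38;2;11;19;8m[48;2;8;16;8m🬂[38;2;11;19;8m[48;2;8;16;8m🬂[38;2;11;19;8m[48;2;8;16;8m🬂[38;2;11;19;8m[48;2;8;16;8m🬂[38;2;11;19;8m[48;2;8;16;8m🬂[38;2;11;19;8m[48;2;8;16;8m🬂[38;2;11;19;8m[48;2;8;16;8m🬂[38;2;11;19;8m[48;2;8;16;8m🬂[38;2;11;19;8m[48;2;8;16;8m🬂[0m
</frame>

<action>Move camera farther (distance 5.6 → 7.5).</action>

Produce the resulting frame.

<frame>
[38;2;40;42;15m[48;2;37;39;14m🬂[38;2;40;42;15m[48;2;37;39;14m🬂[38;2;40;42;15m[48;2;37;39;14m🬂[38;2;40;42;15m[48;2;37;39;14m🬂[38;2;40;42;15m[48;2;37;39;14m🬂[38;2;40;42;15m[48;2;37;39;14m🬂[38;2;40;42;15m[48;2;37;39;14m🬂[38;2;40;42;15m[48;2;37;39;14m🬂[38;2;40;42;15m[48;2;37;39;14m🬂[38;2;40;42;15m[48;2;37;39;14m🬂[38;2;40;42;15m[48;2;37;39;14m🬂[38;2;40;42;15m[48;2;37;39;14m🬂[0m
[38;2;34;37;13m[48;2;31;34;12m🬂[38;2;34;37;13m[48;2;31;34;12m🬂[38;2;34;37;13m[48;2;31;34;12m🬂[38;2;34;37;13m[48;2;31;34;12m🬂[38;2;34;37;13m[48;2;31;34;12m🬂[38;2;34;37;13m[48;2;31;34;12m🬂[38;2;34;37;13m[48;2;31;34;12m🬂[38;2;34;37;13m[48;2;31;34;12m🬂[38;2;34;37;13m[48;2;31;34;12m🬂[38;2;34;37;13m[48;2;31;34;12m🬂[38;2;34;37;13m[48;2;31;34;12m🬂[38;2;34;37;13m[48;2;31;34;12m🬂[0m
[38;2;27;31;12m[48;2;24;29;11m🬎[38;2;27;31;12m[48;2;24;29;11m🬎[38;2;27;31;12m[48;2;24;29;11m🬎[38;2;27;31;12m[48;2;24;29;11m🬎[38;2;26;31;11m[48;2;106;52;124m🬝[38;2;28;32;12m[48;2;122;61;141m🬀[38;2;121;60;141m[48;2;98;48;114m🬆[38;2;83;41;97m[48;2;33;30;24m🬓[38;2;27;31;12m[48;2;24;29;11m🬎[38;2;27;31;12m[48;2;24;29;11m🬎[38;2;27;31;12m[48;2;24;29;11m🬎[38;2;27;31;12m[48;2;24;29;11m🬎[0m
[38;2;23;28;11m[48;2;20;25;10m🬂[38;2;23;28;11m[48;2;20;25;10m🬂[38;2;23;28;11m[48;2;20;25;10m🬂[38;2;23;28;11m[48;2;20;25;10m🬂[38;2;73;36;84m[48;2;20;26;10m🬉[38;2;75;37;88m[48;2;35;17;41m🬎[38;2;68;33;79m[48;2;32;16;38m🬆[38;2;56;27;65m[48;2;25;15;27m🬀[38;2;23;28;11m[48;2;20;25;10m🬂[38;2;23;28;11m[48;2;20;25;10m🬂[38;2;23;28;11m[48;2;20;25;10m🬂[38;2;23;28;11m[48;2;20;25;10m🬂[0m
[38;2;16;22;9m[48;2;13;20;9m🬎[38;2;16;22;9m[48;2;13;20;9m🬎[38;2;16;22;9m[48;2;13;20;9m🬎[38;2;16;22;9m[48;2;13;20;9m🬎[38;2;16;22;9m[48;2;13;20;9m🬎[38;2;22;11;26m[48;2;14;21;9m🬁[38;2;22;11;26m[48;2;14;21;9m🬂[38;2;16;22;9m[48;2;13;20;9m🬎[38;2;16;22;9m[48;2;13;20;9m🬎[38;2;16;22;9m[48;2;13;20;9m🬎[38;2;16;22;9m[48;2;13;20;9m🬎[38;2;16;22;9m[48;2;13;20;9m🬎[0m
[38;2;11;19;8m[48;2;8;16;8m🬂[38;2;11;19;8m[48;2;8;16;8m🬂[38;2;11;19;8m[48;2;8;16;8m🬂[38;2;11;19;8m[48;2;8;16;8m🬂[38;2;11;19;8m[48;2;8;16;8m🬂[38;2;11;19;8m[48;2;8;16;8m🬂[38;2;11;19;8m[48;2;8;16;8m🬂[38;2;11;19;8m[48;2;8;16;8m🬂[38;2;11;19;8m[48;2;8;16;8m🬂[38;2;11;19;8m[48;2;8;16;8m🬂[38;2;11;19;8m[48;2;8;16;8m🬂[38;2;11;19;8m[48;2;8;16;8m🬂[0m
</frame>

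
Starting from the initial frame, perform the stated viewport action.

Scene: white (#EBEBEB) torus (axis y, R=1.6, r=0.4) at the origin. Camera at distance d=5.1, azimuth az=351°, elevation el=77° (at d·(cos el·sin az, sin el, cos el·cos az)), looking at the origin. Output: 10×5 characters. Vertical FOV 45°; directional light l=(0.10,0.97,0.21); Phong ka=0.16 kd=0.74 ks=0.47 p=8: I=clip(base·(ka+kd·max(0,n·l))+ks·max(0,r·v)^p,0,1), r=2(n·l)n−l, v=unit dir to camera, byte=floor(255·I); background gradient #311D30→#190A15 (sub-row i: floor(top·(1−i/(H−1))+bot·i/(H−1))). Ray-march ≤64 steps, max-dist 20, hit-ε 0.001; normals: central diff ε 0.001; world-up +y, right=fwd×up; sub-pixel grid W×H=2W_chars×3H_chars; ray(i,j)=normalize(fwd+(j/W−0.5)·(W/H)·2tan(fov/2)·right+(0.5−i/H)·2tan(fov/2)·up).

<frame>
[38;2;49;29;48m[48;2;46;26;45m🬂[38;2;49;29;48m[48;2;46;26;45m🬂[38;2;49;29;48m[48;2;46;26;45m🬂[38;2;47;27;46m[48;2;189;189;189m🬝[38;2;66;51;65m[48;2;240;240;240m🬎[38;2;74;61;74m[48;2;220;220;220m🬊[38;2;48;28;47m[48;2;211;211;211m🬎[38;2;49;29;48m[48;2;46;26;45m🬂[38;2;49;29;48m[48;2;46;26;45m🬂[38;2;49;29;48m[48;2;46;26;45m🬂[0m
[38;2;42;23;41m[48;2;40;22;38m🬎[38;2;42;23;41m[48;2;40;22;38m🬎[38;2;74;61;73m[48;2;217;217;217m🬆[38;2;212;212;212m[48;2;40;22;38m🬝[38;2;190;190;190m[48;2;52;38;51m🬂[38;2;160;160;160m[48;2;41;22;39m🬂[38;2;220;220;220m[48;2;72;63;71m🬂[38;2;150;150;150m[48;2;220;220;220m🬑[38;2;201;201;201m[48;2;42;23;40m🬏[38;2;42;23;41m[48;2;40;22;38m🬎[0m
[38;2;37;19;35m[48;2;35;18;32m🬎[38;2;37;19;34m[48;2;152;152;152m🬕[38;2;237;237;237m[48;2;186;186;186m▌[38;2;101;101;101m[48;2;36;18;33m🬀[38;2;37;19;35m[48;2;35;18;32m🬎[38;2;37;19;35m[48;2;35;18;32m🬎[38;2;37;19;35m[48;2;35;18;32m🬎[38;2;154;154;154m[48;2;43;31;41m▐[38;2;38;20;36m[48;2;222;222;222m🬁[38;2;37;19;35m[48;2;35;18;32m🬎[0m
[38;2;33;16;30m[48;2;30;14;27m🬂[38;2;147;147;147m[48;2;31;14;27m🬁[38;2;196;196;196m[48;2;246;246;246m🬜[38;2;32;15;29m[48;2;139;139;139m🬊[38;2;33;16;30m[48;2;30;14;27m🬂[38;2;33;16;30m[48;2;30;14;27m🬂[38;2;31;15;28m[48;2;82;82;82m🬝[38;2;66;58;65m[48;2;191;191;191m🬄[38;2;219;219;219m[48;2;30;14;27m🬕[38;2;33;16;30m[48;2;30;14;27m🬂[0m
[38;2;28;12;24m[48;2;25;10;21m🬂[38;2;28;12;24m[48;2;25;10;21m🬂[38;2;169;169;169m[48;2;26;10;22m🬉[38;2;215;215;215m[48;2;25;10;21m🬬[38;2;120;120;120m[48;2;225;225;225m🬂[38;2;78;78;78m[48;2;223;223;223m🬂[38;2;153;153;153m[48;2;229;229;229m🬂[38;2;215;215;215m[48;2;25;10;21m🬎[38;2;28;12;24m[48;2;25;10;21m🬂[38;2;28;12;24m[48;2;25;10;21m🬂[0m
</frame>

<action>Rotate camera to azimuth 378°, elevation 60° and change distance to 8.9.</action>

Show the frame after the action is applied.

<frame>
[38;2;49;29;48m[48;2;46;26;45m🬂[38;2;49;29;48m[48;2;46;26;45m🬂[38;2;49;29;48m[48;2;46;26;45m🬂[38;2;49;29;48m[48;2;46;26;45m🬂[38;2;49;29;48m[48;2;46;26;45m🬂[38;2;49;29;48m[48;2;46;26;45m🬂[38;2;49;29;48m[48;2;46;26;45m🬂[38;2;49;29;48m[48;2;46;26;45m🬂[38;2;49;29;48m[48;2;46;26;45m🬂[38;2;49;29;48m[48;2;46;26;45m🬂[0m
[38;2;42;23;41m[48;2;40;22;38m🬎[38;2;42;23;41m[48;2;40;22;38m🬎[38;2;42;23;41m[48;2;40;22;38m🬎[38;2;42;23;41m[48;2;40;22;38m🬎[38;2;42;23;41m[48;2;232;232;232m🬎[38;2;42;23;41m[48;2;228;228;228m🬎[38;2;210;210;210m[48;2;42;23;40m🬏[38;2;42;23;41m[48;2;40;22;38m🬎[38;2;42;23;41m[48;2;40;22;38m🬎[38;2;42;23;41m[48;2;40;22;38m🬎[0m
[38;2;37;19;35m[48;2;35;18;32m🬎[38;2;37;19;35m[48;2;35;18;32m🬎[38;2;37;19;35m[48;2;35;18;32m🬎[38;2;70;61;69m[48;2;185;185;185m🬄[38;2;147;147;147m[48;2;36;18;33m🬀[38;2;37;19;35m[48;2;35;18;32m🬎[38;2;182;182;182m[48;2;36;18;33m🬨[38;2;130;130;130m[48;2;37;19;34m🬓[38;2;37;19;35m[48;2;35;18;32m🬎[38;2;37;19;35m[48;2;35;18;32m🬎[0m
[38;2;33;16;30m[48;2;30;14;27m🬂[38;2;33;16;30m[48;2;30;14;27m🬂[38;2;33;16;30m[48;2;30;14;27m🬂[38;2;188;188;188m[48;2;31;14;27m🬉[38;2;82;76;81m[48;2;208;208;208m🬒[38;2;33;16;30m[48;2;184;184;184m🬂[38;2;214;214;214m[48;2;80;75;79m🬍[38;2;33;16;30m[48;2;30;14;27m🬂[38;2;33;16;30m[48;2;30;14;27m🬂[38;2;33;16;30m[48;2;30;14;27m🬂[0m
[38;2;28;12;24m[48;2;25;10;21m🬂[38;2;28;12;24m[48;2;25;10;21m🬂[38;2;28;12;24m[48;2;25;10;21m🬂[38;2;28;12;24m[48;2;25;10;21m🬂[38;2;28;12;24m[48;2;25;10;21m🬂[38;2;28;12;24m[48;2;25;10;21m🬂[38;2;28;12;24m[48;2;25;10;21m🬂[38;2;28;12;24m[48;2;25;10;21m🬂[38;2;28;12;24m[48;2;25;10;21m🬂[38;2;28;12;24m[48;2;25;10;21m🬂[0m
</frame>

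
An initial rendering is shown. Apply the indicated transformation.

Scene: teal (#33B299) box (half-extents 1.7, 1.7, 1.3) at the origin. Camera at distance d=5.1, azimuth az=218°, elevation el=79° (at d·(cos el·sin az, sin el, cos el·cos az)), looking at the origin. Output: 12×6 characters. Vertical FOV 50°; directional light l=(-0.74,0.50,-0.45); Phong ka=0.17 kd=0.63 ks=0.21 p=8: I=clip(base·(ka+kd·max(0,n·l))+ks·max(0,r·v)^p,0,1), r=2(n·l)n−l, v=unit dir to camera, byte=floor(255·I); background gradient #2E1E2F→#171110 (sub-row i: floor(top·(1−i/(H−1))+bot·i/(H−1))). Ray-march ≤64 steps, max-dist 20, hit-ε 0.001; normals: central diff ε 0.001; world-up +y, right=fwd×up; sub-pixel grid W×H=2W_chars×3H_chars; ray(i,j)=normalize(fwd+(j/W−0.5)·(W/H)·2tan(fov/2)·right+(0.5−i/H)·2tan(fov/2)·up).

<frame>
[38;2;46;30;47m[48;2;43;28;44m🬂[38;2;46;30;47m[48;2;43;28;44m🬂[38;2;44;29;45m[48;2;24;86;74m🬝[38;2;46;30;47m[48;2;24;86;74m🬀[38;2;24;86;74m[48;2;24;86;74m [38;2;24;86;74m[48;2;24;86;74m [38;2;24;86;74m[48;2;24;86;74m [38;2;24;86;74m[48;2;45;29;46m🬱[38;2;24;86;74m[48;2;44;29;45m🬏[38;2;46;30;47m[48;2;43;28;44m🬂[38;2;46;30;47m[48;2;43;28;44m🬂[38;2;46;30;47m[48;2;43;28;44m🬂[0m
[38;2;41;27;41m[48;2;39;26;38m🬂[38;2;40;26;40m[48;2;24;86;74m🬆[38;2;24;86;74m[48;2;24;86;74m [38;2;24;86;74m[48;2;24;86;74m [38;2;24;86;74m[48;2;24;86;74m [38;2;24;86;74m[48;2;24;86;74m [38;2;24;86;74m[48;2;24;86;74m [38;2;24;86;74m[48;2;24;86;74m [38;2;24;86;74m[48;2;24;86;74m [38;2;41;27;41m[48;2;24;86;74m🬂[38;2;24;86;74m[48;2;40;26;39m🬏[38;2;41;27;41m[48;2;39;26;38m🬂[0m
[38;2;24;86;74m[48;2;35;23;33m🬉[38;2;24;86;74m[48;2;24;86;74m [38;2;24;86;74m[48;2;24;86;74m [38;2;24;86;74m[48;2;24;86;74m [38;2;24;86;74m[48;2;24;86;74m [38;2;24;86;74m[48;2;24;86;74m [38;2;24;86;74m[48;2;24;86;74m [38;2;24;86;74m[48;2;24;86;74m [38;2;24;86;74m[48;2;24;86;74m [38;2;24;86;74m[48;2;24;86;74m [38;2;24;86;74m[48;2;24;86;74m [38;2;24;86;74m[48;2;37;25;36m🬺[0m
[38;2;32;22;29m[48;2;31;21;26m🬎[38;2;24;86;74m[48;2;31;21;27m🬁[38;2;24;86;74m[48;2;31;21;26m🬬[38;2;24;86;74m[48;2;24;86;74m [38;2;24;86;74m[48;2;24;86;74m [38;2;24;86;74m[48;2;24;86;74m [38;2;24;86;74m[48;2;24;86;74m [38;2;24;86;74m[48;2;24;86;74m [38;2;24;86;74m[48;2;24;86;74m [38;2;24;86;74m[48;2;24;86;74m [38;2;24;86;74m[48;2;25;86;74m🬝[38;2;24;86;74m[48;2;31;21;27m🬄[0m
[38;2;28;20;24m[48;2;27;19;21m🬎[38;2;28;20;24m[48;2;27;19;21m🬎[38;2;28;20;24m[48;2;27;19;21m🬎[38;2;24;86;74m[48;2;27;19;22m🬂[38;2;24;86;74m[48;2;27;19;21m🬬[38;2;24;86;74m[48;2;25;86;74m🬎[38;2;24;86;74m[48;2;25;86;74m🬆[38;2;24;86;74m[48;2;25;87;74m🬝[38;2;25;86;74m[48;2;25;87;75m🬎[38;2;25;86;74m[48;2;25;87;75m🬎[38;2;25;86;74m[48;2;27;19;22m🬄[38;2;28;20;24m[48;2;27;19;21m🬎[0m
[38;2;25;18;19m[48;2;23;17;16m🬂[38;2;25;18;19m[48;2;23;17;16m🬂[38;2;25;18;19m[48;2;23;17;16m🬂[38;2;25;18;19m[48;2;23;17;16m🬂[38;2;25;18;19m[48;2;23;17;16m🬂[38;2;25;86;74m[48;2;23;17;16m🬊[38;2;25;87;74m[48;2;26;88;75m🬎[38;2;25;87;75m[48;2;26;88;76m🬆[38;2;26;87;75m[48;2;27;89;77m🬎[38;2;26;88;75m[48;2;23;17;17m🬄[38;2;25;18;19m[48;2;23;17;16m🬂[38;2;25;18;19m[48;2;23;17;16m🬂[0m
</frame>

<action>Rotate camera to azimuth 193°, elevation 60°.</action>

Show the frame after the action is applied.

<frame>
[38;2;46;30;47m[48;2;43;28;44m🬂[38;2;46;30;47m[48;2;43;28;44m🬂[38;2;24;86;74m[48;2;44;29;45m🬦[38;2;24;86;74m[48;2;24;86;74m [38;2;24;86;74m[48;2;24;86;74m [38;2;24;86;74m[48;2;24;86;74m [38;2;24;86;74m[48;2;46;30;47m🬺[38;2;46;30;47m[48;2;24;86;74m🬂[38;2;46;30;47m[48;2;24;86;74m🬂[38;2;24;86;74m[48;2;45;29;46m🬱[38;2;45;29;46m[48;2;24;86;74m🬎[38;2;46;30;47m[48;2;43;28;44m🬂[0m
[38;2;41;27;41m[48;2;39;26;38m🬂[38;2;40;26;39m[48;2;24;86;74m🬝[38;2;24;86;74m[48;2;24;86;74m [38;2;24;86;74m[48;2;24;86;74m [38;2;24;86;74m[48;2;24;86;74m [38;2;24;86;74m[48;2;24;86;74m [38;2;24;86;74m[48;2;24;86;74m [38;2;24;86;74m[48;2;24;86;74m [38;2;24;86;74m[48;2;24;86;74m [38;2;24;86;74m[48;2;24;86;74m [38;2;24;86;74m[48;2;24;86;74m [38;2;41;27;41m[48;2;39;26;38m🬂[0m
[38;2;36;24;34m[48;2;24;86;74m🬝[38;2;24;86;74m[48;2;24;86;74m [38;2;24;86;74m[48;2;24;86;74m [38;2;24;86;74m[48;2;24;86;74m [38;2;24;86;74m[48;2;24;86;74m [38;2;24;86;74m[48;2;24;86;74m [38;2;24;86;74m[48;2;24;86;74m [38;2;24;86;74m[48;2;24;86;74m [38;2;24;86;74m[48;2;24;86;74m [38;2;24;86;74m[48;2;24;86;74m [38;2;24;86;74m[48;2;24;86;74m [38;2;36;24;35m[48;2;35;23;32m🬎[0m
[38;2;23;80;69m[48;2;31;21;27m🬁[38;2;23;81;70m[48;2;31;21;26m🬬[38;2;24;86;74m[48;2;23;80;69m🬂[38;2;24;86;74m[48;2;23;80;69m🬂[38;2;24;86;74m[48;2;23;80;69m🬎[38;2;24;86;74m[48;2;23;80;69m🬎[38;2;24;86;74m[48;2;23;80;69m🬬[38;2;24;86;74m[48;2;24;86;74m [38;2;24;86;74m[48;2;24;86;74m [38;2;24;86;74m[48;2;24;86;74m [38;2;24;86;74m[48;2;24;86;74m [38;2;32;22;29m[48;2;31;21;26m🬎[0m
[38;2;28;20;24m[48;2;27;19;21m🬎[38;2;28;20;24m[48;2;27;19;21m🬎[38;2;23;80;69m[48;2;27;19;21m🬊[38;2;23;80;69m[48;2;23;80;69m [38;2;23;80;69m[48;2;23;80;69m [38;2;23;80;69m[48;2;23;80;69m [38;2;23;80;69m[48;2;23;80;69m [38;2;23;80;69m[48;2;23;80;69m [38;2;23;80;69m[48;2;24;86;74m🬺[38;2;24;86;74m[48;2;23;80;69m🬂[38;2;23;82;71m[48;2;27;19;21m🬝[38;2;28;20;24m[48;2;27;19;21m🬎[0m
[38;2;25;18;19m[48;2;23;17;16m🬂[38;2;25;18;19m[48;2;23;17;16m🬂[38;2;25;18;19m[48;2;23;17;16m🬂[38;2;25;18;19m[48;2;23;17;16m🬂[38;2;25;18;19m[48;2;23;17;16m🬂[38;2;23;80;69m[48;2;23;17;16m🬂[38;2;23;80;69m[48;2;23;17;16m🬂[38;2;23;80;69m[48;2;23;17;16m🬎[38;2;23;80;69m[48;2;23;17;16m🬎[38;2;23;80;69m[48;2;23;17;17m🬀[38;2;25;18;19m[48;2;23;17;16m🬂[38;2;25;18;19m[48;2;23;17;16m🬂[0m
</frame>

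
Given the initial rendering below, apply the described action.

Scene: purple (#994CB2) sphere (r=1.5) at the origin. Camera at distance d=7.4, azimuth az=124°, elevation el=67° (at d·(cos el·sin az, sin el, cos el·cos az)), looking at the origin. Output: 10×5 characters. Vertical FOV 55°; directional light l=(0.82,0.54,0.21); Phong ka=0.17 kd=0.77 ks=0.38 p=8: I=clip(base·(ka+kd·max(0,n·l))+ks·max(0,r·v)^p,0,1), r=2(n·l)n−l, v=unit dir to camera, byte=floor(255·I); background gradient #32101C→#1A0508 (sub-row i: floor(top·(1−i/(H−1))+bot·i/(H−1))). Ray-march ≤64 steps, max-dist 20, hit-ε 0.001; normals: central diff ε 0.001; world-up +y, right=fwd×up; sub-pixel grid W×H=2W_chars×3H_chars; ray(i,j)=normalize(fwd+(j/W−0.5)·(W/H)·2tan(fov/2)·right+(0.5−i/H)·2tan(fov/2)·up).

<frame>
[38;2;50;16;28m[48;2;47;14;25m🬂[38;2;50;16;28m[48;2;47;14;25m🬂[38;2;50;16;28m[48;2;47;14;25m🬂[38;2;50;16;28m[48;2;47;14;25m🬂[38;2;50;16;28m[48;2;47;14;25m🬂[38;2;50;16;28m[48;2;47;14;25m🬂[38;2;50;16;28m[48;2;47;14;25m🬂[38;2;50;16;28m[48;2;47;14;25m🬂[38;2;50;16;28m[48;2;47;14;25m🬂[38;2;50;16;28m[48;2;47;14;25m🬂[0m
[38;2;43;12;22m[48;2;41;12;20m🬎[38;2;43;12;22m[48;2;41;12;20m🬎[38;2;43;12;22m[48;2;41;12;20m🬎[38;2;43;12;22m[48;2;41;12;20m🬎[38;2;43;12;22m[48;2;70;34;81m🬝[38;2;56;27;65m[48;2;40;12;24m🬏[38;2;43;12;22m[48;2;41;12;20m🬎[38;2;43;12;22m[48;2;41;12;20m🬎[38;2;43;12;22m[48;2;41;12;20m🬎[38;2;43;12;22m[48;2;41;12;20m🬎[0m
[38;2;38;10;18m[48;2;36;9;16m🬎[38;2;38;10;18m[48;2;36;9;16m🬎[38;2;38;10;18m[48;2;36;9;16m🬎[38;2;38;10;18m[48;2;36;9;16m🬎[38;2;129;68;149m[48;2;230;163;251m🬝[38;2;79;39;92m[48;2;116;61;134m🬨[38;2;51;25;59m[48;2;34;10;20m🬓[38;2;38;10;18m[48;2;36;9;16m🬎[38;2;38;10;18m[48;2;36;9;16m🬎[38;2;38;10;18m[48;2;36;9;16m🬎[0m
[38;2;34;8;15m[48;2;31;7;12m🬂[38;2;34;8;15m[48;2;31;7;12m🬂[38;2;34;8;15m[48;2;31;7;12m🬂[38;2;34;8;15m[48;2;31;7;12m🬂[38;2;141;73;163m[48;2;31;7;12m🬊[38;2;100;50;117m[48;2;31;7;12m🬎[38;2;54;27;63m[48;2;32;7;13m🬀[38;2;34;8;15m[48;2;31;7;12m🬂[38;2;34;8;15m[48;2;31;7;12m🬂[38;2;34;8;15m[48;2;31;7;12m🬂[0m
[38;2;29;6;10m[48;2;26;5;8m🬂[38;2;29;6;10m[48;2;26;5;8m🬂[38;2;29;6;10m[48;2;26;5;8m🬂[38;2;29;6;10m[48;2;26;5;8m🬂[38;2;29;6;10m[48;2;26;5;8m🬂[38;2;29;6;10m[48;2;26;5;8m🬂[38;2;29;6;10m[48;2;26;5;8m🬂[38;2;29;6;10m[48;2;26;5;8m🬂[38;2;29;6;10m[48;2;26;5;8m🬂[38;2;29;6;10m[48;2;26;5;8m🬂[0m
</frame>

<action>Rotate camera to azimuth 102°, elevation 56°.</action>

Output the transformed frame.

<frame>
[38;2;50;16;28m[48;2;47;14;25m🬂[38;2;50;16;28m[48;2;47;14;25m🬂[38;2;50;16;28m[48;2;47;14;25m🬂[38;2;50;16;28m[48;2;47;14;25m🬂[38;2;50;16;28m[48;2;47;14;25m🬂[38;2;50;16;28m[48;2;47;14;25m🬂[38;2;50;16;28m[48;2;47;14;25m🬂[38;2;50;16;28m[48;2;47;14;25m🬂[38;2;50;16;28m[48;2;47;14;25m🬂[38;2;50;16;28m[48;2;47;14;25m🬂[0m
[38;2;43;12;22m[48;2;41;12;20m🬎[38;2;43;12;22m[48;2;41;12;20m🬎[38;2;43;12;22m[48;2;41;12;20m🬎[38;2;43;12;22m[48;2;41;12;20m🬎[38;2;43;12;22m[48;2;70;34;81m🬝[38;2;43;14;28m[48;2;66;33;77m🬬[38;2;43;12;22m[48;2;41;12;20m🬎[38;2;43;12;22m[48;2;41;12;20m🬎[38;2;43;12;22m[48;2;41;12;20m🬎[38;2;43;12;22m[48;2;41;12;20m🬎[0m
[38;2;38;10;18m[48;2;36;9;16m🬎[38;2;38;10;18m[48;2;36;9;16m🬎[38;2;38;10;18m[48;2;36;9;16m🬎[38;2;38;10;18m[48;2;36;9;16m🬎[38;2;125;63;145m[48;2;221;150;244m🬝[38;2;108;54;125m[48;2;187;120;208m🬬[38;2;83;41;96m[48;2;41;13;28m🬓[38;2;38;10;18m[48;2;36;9;16m🬎[38;2;38;10;18m[48;2;36;9;16m🬎[38;2;38;10;18m[48;2;36;9;16m🬎[0m
[38;2;34;8;15m[48;2;31;7;12m🬂[38;2;34;8;15m[48;2;31;7;12m🬂[38;2;34;8;15m[48;2;31;7;12m🬂[38;2;34;8;15m[48;2;31;7;12m🬂[38;2;140;71;162m[48;2;31;7;12m🬊[38;2;122;61;141m[48;2;31;7;12m🬎[38;2;86;42;100m[48;2;32;7;13m🬀[38;2;34;8;15m[48;2;31;7;12m🬂[38;2;34;8;15m[48;2;31;7;12m🬂[38;2;34;8;15m[48;2;31;7;12m🬂[0m
[38;2;29;6;10m[48;2;26;5;8m🬂[38;2;29;6;10m[48;2;26;5;8m🬂[38;2;29;6;10m[48;2;26;5;8m🬂[38;2;29;6;10m[48;2;26;5;8m🬂[38;2;29;6;10m[48;2;26;5;8m🬂[38;2;29;6;10m[48;2;26;5;8m🬂[38;2;29;6;10m[48;2;26;5;8m🬂[38;2;29;6;10m[48;2;26;5;8m🬂[38;2;29;6;10m[48;2;26;5;8m🬂[38;2;29;6;10m[48;2;26;5;8m🬂[0m
</frame>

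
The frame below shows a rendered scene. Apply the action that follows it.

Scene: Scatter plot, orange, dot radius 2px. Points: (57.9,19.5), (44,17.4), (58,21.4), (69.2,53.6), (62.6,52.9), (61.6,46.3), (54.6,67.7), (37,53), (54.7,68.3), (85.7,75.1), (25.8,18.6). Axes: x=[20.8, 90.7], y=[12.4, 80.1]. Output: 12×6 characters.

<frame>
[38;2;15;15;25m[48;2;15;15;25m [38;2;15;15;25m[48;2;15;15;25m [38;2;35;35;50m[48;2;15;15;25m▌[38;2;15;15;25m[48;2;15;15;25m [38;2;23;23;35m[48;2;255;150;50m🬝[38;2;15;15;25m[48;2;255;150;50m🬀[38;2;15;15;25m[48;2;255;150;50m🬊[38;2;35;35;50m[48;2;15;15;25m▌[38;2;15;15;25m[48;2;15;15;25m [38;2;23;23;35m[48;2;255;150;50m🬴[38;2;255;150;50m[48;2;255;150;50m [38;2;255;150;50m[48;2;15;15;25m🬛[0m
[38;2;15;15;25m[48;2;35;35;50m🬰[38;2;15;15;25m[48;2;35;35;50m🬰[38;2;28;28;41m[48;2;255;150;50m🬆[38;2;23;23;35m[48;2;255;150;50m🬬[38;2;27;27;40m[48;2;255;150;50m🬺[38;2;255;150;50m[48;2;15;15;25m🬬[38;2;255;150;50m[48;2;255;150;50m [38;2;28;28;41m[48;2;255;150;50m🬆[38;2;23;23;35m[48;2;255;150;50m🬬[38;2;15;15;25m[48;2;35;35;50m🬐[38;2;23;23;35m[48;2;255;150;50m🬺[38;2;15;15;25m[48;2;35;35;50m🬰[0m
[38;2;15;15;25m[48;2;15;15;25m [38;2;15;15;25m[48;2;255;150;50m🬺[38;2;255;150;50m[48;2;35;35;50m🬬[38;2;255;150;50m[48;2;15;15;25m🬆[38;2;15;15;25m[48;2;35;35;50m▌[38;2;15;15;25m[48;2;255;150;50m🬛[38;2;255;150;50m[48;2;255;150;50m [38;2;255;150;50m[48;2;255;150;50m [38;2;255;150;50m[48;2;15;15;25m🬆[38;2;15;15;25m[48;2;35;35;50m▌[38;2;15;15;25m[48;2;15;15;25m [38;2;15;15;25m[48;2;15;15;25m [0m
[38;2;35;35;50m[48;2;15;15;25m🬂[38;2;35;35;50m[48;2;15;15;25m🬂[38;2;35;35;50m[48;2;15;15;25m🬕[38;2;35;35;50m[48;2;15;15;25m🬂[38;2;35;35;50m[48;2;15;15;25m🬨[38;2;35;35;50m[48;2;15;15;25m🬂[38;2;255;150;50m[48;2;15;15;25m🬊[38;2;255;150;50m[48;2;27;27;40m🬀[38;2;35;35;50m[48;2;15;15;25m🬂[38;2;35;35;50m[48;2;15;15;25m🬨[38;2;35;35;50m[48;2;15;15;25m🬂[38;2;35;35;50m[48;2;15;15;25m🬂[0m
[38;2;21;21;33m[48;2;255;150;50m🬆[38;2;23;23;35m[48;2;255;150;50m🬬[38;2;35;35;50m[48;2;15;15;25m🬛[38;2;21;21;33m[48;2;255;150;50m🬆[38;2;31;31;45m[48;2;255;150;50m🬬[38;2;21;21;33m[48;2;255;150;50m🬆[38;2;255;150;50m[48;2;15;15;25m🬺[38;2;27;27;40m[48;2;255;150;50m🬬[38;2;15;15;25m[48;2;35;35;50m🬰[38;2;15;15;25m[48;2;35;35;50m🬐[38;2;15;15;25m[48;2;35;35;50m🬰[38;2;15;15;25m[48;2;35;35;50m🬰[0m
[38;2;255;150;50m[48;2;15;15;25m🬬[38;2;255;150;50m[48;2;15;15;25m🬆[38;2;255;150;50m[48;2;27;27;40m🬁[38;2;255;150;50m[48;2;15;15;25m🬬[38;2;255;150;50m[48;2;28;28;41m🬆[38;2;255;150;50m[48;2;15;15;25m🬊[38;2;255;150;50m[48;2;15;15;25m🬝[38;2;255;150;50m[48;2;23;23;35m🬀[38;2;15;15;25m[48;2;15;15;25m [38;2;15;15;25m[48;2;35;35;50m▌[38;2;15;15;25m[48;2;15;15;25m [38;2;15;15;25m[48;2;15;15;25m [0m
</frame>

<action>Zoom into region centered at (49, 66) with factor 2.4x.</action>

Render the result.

<frame>
[38;2;15;15;25m[48;2;15;15;25m [38;2;15;15;25m[48;2;15;15;25m [38;2;35;35;50m[48;2;15;15;25m▌[38;2;15;15;25m[48;2;15;15;25m [38;2;15;15;25m[48;2;35;35;50m▌[38;2;15;15;25m[48;2;15;15;25m [38;2;15;15;25m[48;2;15;15;25m [38;2;35;35;50m[48;2;15;15;25m▌[38;2;15;15;25m[48;2;15;15;25m [38;2;15;15;25m[48;2;35;35;50m▌[38;2;15;15;25m[48;2;15;15;25m [38;2;15;15;25m[48;2;15;15;25m [0m
[38;2;15;15;25m[48;2;35;35;50m🬰[38;2;15;15;25m[48;2;35;35;50m🬰[38;2;35;35;50m[48;2;15;15;25m🬛[38;2;15;15;25m[48;2;35;35;50m🬰[38;2;15;15;25m[48;2;35;35;50m🬐[38;2;15;15;25m[48;2;35;35;50m🬰[38;2;15;15;25m[48;2;35;35;50m🬰[38;2;31;31;45m[48;2;255;150;50m🬝[38;2;23;23;35m[48;2;255;150;50m🬬[38;2;15;15;25m[48;2;35;35;50m🬐[38;2;15;15;25m[48;2;35;35;50m🬰[38;2;15;15;25m[48;2;35;35;50m🬰[0m
[38;2;15;15;25m[48;2;15;15;25m [38;2;15;15;25m[48;2;15;15;25m [38;2;35;35;50m[48;2;15;15;25m▌[38;2;15;15;25m[48;2;15;15;25m [38;2;15;15;25m[48;2;35;35;50m▌[38;2;15;15;25m[48;2;15;15;25m [38;2;15;15;25m[48;2;255;150;50m🬴[38;2;255;150;50m[48;2;255;150;50m [38;2;255;150;50m[48;2;255;150;50m [38;2;27;27;40m[48;2;255;150;50m🬸[38;2;15;15;25m[48;2;15;15;25m [38;2;15;15;25m[48;2;15;15;25m [0m
[38;2;35;35;50m[48;2;15;15;25m🬂[38;2;35;35;50m[48;2;15;15;25m🬂[38;2;35;35;50m[48;2;15;15;25m🬕[38;2;35;35;50m[48;2;15;15;25m🬂[38;2;35;35;50m[48;2;15;15;25m🬨[38;2;35;35;50m[48;2;15;15;25m🬂[38;2;35;35;50m[48;2;15;15;25m🬂[38;2;255;150;50m[48;2;27;27;40m🬁[38;2;255;150;50m[48;2;19;19;30m🬀[38;2;35;35;50m[48;2;15;15;25m🬨[38;2;35;35;50m[48;2;15;15;25m🬂[38;2;35;35;50m[48;2;15;15;25m🬂[0m
[38;2;15;15;25m[48;2;35;35;50m🬰[38;2;23;23;35m[48;2;255;150;50m🬬[38;2;35;35;50m[48;2;15;15;25m🬛[38;2;15;15;25m[48;2;35;35;50m🬰[38;2;15;15;25m[48;2;35;35;50m🬐[38;2;15;15;25m[48;2;35;35;50m🬰[38;2;15;15;25m[48;2;35;35;50m🬰[38;2;35;35;50m[48;2;15;15;25m🬛[38;2;15;15;25m[48;2;35;35;50m🬰[38;2;15;15;25m[48;2;35;35;50m🬐[38;2;15;15;25m[48;2;35;35;50m🬰[38;2;23;23;35m[48;2;255;150;50m🬬[0m
[38;2;15;15;25m[48;2;255;150;50m🬐[38;2;255;150;50m[48;2;255;150;50m [38;2;23;23;35m[48;2;255;150;50m🬸[38;2;15;15;25m[48;2;15;15;25m [38;2;15;15;25m[48;2;35;35;50m▌[38;2;15;15;25m[48;2;15;15;25m [38;2;15;15;25m[48;2;15;15;25m [38;2;35;35;50m[48;2;15;15;25m▌[38;2;15;15;25m[48;2;15;15;25m [38;2;15;15;25m[48;2;35;35;50m▌[38;2;15;15;25m[48;2;255;150;50m🬐[38;2;255;150;50m[48;2;255;150;50m [0m
</frame>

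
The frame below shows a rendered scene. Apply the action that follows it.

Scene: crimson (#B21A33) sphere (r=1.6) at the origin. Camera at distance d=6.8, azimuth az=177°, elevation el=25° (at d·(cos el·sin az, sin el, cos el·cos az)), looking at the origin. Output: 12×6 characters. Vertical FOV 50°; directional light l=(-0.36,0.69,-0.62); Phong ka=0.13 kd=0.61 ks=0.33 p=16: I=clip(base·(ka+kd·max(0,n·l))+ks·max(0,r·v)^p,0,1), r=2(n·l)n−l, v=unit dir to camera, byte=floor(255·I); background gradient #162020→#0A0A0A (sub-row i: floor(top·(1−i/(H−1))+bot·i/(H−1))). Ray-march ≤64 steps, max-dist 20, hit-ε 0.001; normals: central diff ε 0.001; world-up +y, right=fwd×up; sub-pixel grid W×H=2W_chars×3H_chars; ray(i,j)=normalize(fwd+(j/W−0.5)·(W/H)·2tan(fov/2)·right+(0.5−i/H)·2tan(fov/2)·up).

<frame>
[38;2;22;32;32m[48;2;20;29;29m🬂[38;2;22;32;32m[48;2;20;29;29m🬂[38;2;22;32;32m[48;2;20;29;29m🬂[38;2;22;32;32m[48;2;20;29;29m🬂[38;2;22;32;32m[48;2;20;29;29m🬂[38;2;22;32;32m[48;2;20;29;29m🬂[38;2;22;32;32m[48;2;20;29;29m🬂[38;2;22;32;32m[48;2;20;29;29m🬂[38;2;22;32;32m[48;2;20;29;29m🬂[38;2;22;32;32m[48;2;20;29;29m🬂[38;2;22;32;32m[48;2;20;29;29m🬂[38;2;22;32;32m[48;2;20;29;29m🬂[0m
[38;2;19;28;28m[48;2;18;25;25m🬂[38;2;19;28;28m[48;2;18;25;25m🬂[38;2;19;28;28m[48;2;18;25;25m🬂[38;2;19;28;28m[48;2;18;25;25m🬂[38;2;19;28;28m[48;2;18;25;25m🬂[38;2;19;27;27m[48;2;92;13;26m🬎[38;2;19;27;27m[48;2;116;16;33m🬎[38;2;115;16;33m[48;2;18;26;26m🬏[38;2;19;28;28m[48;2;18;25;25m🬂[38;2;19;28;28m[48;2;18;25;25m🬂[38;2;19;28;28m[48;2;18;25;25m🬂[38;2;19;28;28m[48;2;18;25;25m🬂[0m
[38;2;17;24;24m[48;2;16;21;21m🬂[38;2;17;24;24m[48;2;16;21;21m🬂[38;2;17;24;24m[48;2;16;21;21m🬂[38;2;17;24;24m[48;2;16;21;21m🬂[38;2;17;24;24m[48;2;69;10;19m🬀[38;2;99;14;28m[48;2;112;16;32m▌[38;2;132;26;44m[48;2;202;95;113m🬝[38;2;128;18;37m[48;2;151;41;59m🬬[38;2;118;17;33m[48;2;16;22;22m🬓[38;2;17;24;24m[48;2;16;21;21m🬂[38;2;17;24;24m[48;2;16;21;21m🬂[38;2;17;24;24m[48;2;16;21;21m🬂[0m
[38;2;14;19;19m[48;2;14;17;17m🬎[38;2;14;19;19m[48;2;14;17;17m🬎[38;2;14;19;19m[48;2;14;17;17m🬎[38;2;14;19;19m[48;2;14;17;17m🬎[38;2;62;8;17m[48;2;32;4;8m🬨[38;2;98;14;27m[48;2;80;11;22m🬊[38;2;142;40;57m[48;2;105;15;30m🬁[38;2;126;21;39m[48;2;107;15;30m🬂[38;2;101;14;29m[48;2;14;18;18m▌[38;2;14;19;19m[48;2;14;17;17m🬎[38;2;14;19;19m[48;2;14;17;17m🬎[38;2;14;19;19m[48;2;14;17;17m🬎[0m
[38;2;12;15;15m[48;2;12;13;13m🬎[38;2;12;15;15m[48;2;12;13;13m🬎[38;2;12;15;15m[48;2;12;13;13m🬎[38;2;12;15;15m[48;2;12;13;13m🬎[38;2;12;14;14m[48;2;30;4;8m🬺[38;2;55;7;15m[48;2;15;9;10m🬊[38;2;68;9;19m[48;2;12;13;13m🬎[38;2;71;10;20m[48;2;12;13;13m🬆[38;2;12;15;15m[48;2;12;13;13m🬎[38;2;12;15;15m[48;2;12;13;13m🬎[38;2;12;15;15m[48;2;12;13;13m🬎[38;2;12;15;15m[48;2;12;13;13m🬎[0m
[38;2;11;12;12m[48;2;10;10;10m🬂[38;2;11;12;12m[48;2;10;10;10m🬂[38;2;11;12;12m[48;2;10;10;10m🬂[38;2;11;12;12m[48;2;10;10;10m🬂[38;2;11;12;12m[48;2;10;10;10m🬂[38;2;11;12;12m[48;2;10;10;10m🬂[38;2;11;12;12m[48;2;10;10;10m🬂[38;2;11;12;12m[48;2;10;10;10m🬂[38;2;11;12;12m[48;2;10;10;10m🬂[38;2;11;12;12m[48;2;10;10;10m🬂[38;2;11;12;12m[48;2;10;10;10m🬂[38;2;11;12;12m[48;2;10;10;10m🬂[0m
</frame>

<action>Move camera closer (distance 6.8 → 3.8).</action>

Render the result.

<frame>
[38;2;22;32;32m[48;2;20;29;29m🬂[38;2;22;32;32m[48;2;20;29;29m🬂[38;2;22;32;32m[48;2;20;29;29m🬂[38;2;21;30;30m[48;2;86;12;24m🬝[38;2;22;32;32m[48;2;95;13;27m🬂[38;2;22;32;32m[48;2;112;16;31m🬂[38;2;22;32;32m[48;2;120;17;34m🬂[38;2;22;32;32m[48;2;123;17;35m🬂[38;2;21;31;31m[48;2;121;17;34m🬊[38;2;22;32;32m[48;2;20;29;29m🬂[38;2;22;32;32m[48;2;20;29;29m🬂[38;2;22;32;32m[48;2;20;29;29m🬂[0m
[38;2;19;28;28m[48;2;18;25;25m🬂[38;2;19;28;28m[48;2;18;25;25m🬂[38;2;19;27;27m[48;2;65;9;18m🬆[38;2;84;11;23m[48;2;94;13;26m🬄[38;2;103;14;29m[48;2;109;15;31m▌[38;2;114;16;32m[48;2;118;17;33m▌[38;2;124;19;36m[48;2;140;34;51m🬝[38;2;129;19;37m[48;2;144;35;53m🬎[38;2;130;18;37m[48;2;133;22;40m🬬[38;2;19;28;28m[48;2;127;18;36m🬁[38;2;115;16;33m[48;2;18;26;26m🬏[38;2;19;28;28m[48;2;18;25;25m🬂[0m
[38;2;17;24;24m[48;2;16;21;21m🬂[38;2;17;24;24m[48;2;16;21;21m🬂[38;2;62;9;17m[48;2;77;11;22m▌[38;2;95;13;26m[48;2;87;12;24m▐[38;2;106;15;30m[48;2;101;14;28m▐[38;2;118;19;35m[48;2;111;16;31m▐[38;2;165;61;78m[48;2;134;33;50m▐[38;2;174;68;85m[48;2;193;86;104m🬰[38;2;130;21;39m[48;2;145;36;54m▐[38;2;128;18;36m[48;2;125;18;35m🬎[38;2;122;17;34m[48;2;16;22;22m▌[38;2;17;24;24m[48;2;16;21;21m🬂[0m
[38;2;14;19;19m[48;2;14;17;17m🬎[38;2;14;19;19m[48;2;14;17;17m🬎[38;2;69;9;19m[48;2;55;7;15m▐[38;2;87;12;25m[48;2;79;11;22m🬊[38;2;99;14;28m[48;2;93;13;26m🬊[38;2;108;15;30m[48;2;101;14;28m🬊[38;2;131;31;47m[48;2;112;17;33m🬁[38;2;140;38;55m[48;2;116;18;34m🬂[38;2;130;25;43m[48;2;119;17;34m🬀[38;2;121;17;34m[48;2;115;16;32m🬆[38;2;113;16;32m[48;2;14;18;18m▌[38;2;14;19;19m[48;2;14;17;17m🬎[0m
[38;2;12;15;15m[48;2;12;13;13m🬎[38;2;12;15;15m[48;2;12;13;13m🬎[38;2;48;6;13m[48;2;23;7;9m🬊[38;2;73;10;20m[48;2;60;8;17m🬊[38;2;86;12;24m[48;2;76;10;21m🬊[38;2;96;13;27m[48;2;87;12;24m🬊[38;2;102;14;29m[48;2;94;13;27m🬊[38;2;106;15;30m[48;2;97;14;27m🬎[38;2;107;15;30m[48;2;98;14;28m🬎[38;2;105;15;29m[48;2;92;13;26m🬎[38;2;92;13;26m[48;2;12;14;14m🬄[38;2;12;15;15m[48;2;12;13;13m🬎[0m
[38;2;11;12;12m[48;2;10;10;10m🬂[38;2;11;12;12m[48;2;10;10;10m🬂[38;2;11;12;12m[48;2;10;10;10m🬂[38;2;42;5;11m[48;2;10;10;10m🬊[38;2;60;8;17m[48;2;31;4;8m🬎[38;2;73;10;20m[48;2;54;7;15m🬎[38;2;81;11;23m[48;2;63;9;17m🬎[38;2;84;12;24m[48;2;64;9;18m🬎[38;2;76;10;21m[48;2;10;10;10m🬝[38;2;83;12;23m[48;2;10;10;10m🬀[38;2;11;12;12m[48;2;10;10;10m🬂[38;2;11;12;12m[48;2;10;10;10m🬂[0m
</frame>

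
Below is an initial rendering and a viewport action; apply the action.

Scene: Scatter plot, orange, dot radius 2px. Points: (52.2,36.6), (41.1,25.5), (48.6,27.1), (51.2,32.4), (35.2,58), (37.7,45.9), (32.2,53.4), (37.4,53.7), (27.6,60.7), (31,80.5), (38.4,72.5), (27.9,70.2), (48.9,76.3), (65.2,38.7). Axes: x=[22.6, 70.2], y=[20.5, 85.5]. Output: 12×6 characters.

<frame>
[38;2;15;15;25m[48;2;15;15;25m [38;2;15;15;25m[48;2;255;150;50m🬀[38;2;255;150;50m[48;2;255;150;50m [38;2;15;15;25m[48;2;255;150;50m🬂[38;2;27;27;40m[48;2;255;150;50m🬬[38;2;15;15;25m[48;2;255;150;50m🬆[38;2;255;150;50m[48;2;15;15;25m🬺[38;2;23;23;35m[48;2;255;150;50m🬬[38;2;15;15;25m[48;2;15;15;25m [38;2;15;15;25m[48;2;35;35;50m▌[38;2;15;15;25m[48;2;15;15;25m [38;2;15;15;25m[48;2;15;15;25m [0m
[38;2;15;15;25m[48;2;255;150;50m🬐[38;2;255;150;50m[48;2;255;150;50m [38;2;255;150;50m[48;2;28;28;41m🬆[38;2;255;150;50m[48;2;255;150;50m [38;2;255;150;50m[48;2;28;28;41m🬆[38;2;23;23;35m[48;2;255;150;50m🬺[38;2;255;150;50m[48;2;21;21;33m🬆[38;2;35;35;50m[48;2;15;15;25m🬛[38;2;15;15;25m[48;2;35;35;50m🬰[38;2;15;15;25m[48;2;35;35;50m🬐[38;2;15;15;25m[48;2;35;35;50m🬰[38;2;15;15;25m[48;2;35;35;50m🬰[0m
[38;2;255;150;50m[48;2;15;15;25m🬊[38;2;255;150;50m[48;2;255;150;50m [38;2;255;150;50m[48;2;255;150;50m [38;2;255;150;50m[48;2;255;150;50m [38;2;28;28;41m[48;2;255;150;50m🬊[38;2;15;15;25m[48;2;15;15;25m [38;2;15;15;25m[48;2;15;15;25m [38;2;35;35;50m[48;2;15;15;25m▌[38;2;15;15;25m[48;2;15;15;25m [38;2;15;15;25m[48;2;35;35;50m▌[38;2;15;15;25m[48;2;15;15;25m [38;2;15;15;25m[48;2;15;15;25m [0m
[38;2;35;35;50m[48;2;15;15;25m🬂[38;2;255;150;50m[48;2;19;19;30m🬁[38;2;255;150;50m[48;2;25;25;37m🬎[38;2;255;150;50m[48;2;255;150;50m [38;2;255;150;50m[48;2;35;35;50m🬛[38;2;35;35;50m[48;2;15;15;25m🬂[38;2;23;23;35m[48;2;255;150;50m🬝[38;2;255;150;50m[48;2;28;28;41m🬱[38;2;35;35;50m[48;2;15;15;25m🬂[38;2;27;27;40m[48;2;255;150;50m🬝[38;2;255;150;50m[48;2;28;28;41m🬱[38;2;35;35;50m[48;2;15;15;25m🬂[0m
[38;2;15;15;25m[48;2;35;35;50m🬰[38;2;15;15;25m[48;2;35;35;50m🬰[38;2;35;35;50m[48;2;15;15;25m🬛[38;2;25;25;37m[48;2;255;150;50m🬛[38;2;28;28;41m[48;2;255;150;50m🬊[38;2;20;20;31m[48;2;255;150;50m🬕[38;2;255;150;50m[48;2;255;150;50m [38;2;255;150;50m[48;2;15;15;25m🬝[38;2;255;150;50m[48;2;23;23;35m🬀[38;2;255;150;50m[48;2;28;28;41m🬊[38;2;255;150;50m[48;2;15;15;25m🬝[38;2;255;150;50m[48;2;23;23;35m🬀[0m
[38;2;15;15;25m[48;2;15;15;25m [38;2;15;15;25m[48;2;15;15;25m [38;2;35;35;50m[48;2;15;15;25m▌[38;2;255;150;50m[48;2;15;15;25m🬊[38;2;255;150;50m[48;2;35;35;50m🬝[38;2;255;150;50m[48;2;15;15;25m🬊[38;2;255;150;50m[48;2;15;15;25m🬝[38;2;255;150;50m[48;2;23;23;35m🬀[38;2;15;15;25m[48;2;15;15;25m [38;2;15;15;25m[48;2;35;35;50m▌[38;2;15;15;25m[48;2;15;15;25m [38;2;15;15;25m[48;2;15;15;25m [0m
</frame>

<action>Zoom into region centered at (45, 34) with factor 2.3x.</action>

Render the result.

<frame>
[38;2;15;15;25m[48;2;255;150;50m🬴[38;2;255;150;50m[48;2;255;150;50m [38;2;255;150;50m[48;2;15;15;25m🬛[38;2;15;15;25m[48;2;15;15;25m [38;2;15;15;25m[48;2;35;35;50m▌[38;2;15;15;25m[48;2;15;15;25m [38;2;15;15;25m[48;2;15;15;25m [38;2;35;35;50m[48;2;15;15;25m▌[38;2;15;15;25m[48;2;15;15;25m [38;2;15;15;25m[48;2;35;35;50m▌[38;2;15;15;25m[48;2;15;15;25m [38;2;15;15;25m[48;2;15;15;25m [0m
[38;2;15;15;25m[48;2;35;35;50m🬰[38;2;23;23;35m[48;2;255;150;50m🬺[38;2;35;35;50m[48;2;15;15;25m🬛[38;2;15;15;25m[48;2;35;35;50m🬰[38;2;15;15;25m[48;2;35;35;50m🬐[38;2;15;15;25m[48;2;35;35;50m🬰[38;2;15;15;25m[48;2;35;35;50m🬰[38;2;35;35;50m[48;2;15;15;25m🬛[38;2;15;15;25m[48;2;35;35;50m🬰[38;2;28;28;41m[48;2;255;150;50m🬆[38;2;23;23;35m[48;2;255;150;50m🬬[38;2;15;15;25m[48;2;35;35;50m🬰[0m
[38;2;15;15;25m[48;2;15;15;25m [38;2;15;15;25m[48;2;15;15;25m [38;2;35;35;50m[48;2;15;15;25m▌[38;2;15;15;25m[48;2;15;15;25m [38;2;15;15;25m[48;2;35;35;50m▌[38;2;15;15;25m[48;2;15;15;25m [38;2;15;15;25m[48;2;15;15;25m [38;2;35;35;50m[48;2;15;15;25m▌[38;2;15;15;25m[48;2;255;150;50m🬛[38;2;255;150;50m[48;2;255;150;50m [38;2;255;150;50m[48;2;15;15;25m🬆[38;2;15;15;25m[48;2;15;15;25m [0m
[38;2;35;35;50m[48;2;15;15;25m🬂[38;2;35;35;50m[48;2;15;15;25m🬂[38;2;35;35;50m[48;2;15;15;25m🬕[38;2;23;23;35m[48;2;255;150;50m🬝[38;2;35;35;50m[48;2;15;15;25m🬨[38;2;35;35;50m[48;2;15;15;25m🬂[38;2;35;35;50m[48;2;15;15;25m🬂[38;2;35;35;50m[48;2;255;150;50m🬆[38;2;255;150;50m[48;2;15;15;25m🬙[38;2;255;150;50m[48;2;35;35;50m🬝[38;2;255;150;50m[48;2;19;19;30m🬀[38;2;35;35;50m[48;2;15;15;25m🬂[0m
[38;2;15;15;25m[48;2;35;35;50m🬰[38;2;15;15;25m[48;2;35;35;50m🬰[38;2;27;27;40m[48;2;255;150;50m🬴[38;2;255;150;50m[48;2;255;150;50m [38;2;255;150;50m[48;2;35;35;50m🬛[38;2;15;15;25m[48;2;35;35;50m🬰[38;2;23;23;35m[48;2;255;150;50m🬺[38;2;255;150;50m[48;2;35;35;50m🬬[38;2;255;150;50m[48;2;21;21;33m🬆[38;2;15;15;25m[48;2;35;35;50m🬐[38;2;15;15;25m[48;2;35;35;50m🬰[38;2;15;15;25m[48;2;35;35;50m🬰[0m
[38;2;15;15;25m[48;2;15;15;25m [38;2;15;15;25m[48;2;15;15;25m [38;2;35;35;50m[48;2;15;15;25m▌[38;2;15;15;25m[48;2;255;150;50m🬺[38;2;15;15;25m[48;2;35;35;50m▌[38;2;15;15;25m[48;2;15;15;25m [38;2;15;15;25m[48;2;15;15;25m [38;2;35;35;50m[48;2;15;15;25m▌[38;2;15;15;25m[48;2;15;15;25m [38;2;15;15;25m[48;2;35;35;50m▌[38;2;15;15;25m[48;2;15;15;25m [38;2;15;15;25m[48;2;15;15;25m [0m
</frame>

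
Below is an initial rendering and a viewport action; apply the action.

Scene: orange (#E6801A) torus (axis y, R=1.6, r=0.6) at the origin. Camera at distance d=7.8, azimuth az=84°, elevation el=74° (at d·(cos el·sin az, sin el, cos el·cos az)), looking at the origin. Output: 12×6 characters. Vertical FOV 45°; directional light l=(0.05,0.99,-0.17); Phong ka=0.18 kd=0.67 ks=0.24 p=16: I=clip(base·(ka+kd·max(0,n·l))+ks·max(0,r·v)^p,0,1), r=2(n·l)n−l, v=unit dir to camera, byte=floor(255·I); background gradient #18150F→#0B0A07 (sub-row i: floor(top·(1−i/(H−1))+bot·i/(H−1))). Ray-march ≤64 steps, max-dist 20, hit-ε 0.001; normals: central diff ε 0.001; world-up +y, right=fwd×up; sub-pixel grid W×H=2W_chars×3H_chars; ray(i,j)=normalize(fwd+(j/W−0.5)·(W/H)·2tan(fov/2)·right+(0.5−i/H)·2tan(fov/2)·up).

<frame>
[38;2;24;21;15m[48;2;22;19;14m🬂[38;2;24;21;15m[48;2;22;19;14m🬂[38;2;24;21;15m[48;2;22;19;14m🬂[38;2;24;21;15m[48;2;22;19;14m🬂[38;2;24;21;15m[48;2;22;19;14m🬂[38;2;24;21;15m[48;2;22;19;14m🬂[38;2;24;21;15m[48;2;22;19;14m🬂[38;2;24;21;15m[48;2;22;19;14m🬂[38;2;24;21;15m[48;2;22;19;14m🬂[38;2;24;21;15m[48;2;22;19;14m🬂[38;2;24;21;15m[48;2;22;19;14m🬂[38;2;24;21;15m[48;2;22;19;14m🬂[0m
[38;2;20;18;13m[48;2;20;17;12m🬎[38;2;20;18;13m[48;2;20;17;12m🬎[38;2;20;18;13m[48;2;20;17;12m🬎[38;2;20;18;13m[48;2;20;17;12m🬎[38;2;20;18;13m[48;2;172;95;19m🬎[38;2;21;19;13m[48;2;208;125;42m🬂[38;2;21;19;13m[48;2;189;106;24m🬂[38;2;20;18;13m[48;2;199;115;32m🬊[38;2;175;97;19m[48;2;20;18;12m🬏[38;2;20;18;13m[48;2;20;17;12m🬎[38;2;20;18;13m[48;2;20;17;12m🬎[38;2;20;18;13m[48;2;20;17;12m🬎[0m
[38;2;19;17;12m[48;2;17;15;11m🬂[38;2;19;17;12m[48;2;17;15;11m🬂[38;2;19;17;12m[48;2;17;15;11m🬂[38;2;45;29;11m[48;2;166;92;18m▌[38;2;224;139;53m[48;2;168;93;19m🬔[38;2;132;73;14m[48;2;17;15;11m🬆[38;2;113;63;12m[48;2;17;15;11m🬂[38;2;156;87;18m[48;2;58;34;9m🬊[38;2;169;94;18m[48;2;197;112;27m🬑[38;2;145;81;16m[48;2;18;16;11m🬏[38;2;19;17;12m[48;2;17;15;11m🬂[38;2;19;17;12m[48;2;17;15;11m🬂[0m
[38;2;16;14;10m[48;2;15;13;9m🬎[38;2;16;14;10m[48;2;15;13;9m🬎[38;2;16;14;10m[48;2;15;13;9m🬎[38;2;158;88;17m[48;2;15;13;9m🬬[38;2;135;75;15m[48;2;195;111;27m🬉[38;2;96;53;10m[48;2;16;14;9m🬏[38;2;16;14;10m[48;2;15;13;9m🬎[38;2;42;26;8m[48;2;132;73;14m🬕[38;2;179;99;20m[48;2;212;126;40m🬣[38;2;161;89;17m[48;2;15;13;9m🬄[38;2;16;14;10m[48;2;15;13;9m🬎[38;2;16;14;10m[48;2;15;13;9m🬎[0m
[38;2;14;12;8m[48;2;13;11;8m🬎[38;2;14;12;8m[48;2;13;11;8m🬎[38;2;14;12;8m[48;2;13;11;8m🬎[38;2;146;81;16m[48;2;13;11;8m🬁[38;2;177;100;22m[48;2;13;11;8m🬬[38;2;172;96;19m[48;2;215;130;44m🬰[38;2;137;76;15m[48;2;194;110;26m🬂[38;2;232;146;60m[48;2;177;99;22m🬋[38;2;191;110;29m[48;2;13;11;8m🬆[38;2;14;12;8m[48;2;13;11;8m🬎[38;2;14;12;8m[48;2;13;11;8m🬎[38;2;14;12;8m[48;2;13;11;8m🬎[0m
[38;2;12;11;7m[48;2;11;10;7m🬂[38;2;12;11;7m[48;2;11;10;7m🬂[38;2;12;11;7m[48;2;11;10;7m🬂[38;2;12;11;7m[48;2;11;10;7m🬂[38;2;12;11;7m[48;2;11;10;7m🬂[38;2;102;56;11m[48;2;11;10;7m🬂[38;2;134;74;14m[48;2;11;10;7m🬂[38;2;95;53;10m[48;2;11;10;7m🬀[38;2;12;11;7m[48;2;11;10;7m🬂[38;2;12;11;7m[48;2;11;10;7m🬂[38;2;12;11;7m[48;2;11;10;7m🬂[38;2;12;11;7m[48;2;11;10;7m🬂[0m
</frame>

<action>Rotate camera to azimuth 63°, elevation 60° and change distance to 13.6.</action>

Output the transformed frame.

<frame>
[38;2;24;21;15m[48;2;22;19;14m🬂[38;2;24;21;15m[48;2;22;19;14m🬂[38;2;24;21;15m[48;2;22;19;14m🬂[38;2;24;21;15m[48;2;22;19;14m🬂[38;2;24;21;15m[48;2;22;19;14m🬂[38;2;24;21;15m[48;2;22;19;14m🬂[38;2;24;21;15m[48;2;22;19;14m🬂[38;2;24;21;15m[48;2;22;19;14m🬂[38;2;24;21;15m[48;2;22;19;14m🬂[38;2;24;21;15m[48;2;22;19;14m🬂[38;2;24;21;15m[48;2;22;19;14m🬂[38;2;24;21;15m[48;2;22;19;14m🬂[0m
[38;2;20;18;13m[48;2;20;17;12m🬎[38;2;20;18;13m[48;2;20;17;12m🬎[38;2;20;18;13m[48;2;20;17;12m🬎[38;2;20;18;13m[48;2;20;17;12m🬎[38;2;20;18;13m[48;2;20;17;12m🬎[38;2;20;18;13m[48;2;20;17;12m🬎[38;2;20;18;13m[48;2;20;17;12m🬎[38;2;20;18;13m[48;2;20;17;12m🬎[38;2;20;18;13m[48;2;20;17;12m🬎[38;2;20;18;13m[48;2;20;17;12m🬎[38;2;20;18;13m[48;2;20;17;12m🬎[38;2;20;18;13m[48;2;20;17;12m🬎[0m
[38;2;19;17;12m[48;2;17;15;11m🬂[38;2;19;17;12m[48;2;17;15;11m🬂[38;2;19;17;12m[48;2;17;15;11m🬂[38;2;19;17;12m[48;2;17;15;11m🬂[38;2;18;16;11m[48;2;163;90;18m🬝[38;2;27;19;9m[48;2;192;110;28m🬡[38;2;157;88;18m[48;2;25;18;9m🬌[38;2;181;100;20m[48;2;18;16;11m🬱[38;2;19;17;12m[48;2;17;15;11m🬂[38;2;19;17;12m[48;2;17;15;11m🬂[38;2;19;17;12m[48;2;17;15;11m🬂[38;2;19;17;12m[48;2;17;15;11m🬂[0m
[38;2;16;14;10m[48;2;15;13;9m🬎[38;2;16;14;10m[48;2;15;13;9m🬎[38;2;16;14;10m[48;2;15;13;9m🬎[38;2;16;14;10m[48;2;15;13;9m🬎[38;2;156;86;17m[48;2;15;13;9m🬉[38;2;16;14;10m[48;2;184;105;26m🬉[38;2;16;14;10m[48;2;240;156;71m🬎[38;2;174;97;20m[48;2;15;13;9m🬝[38;2;16;14;10m[48;2;15;13;9m🬎[38;2;16;14;10m[48;2;15;13;9m🬎[38;2;16;14;10m[48;2;15;13;9m🬎[38;2;16;14;10m[48;2;15;13;9m🬎[0m
[38;2;14;12;8m[48;2;13;11;8m🬎[38;2;14;12;8m[48;2;13;11;8m🬎[38;2;14;12;8m[48;2;13;11;8m🬎[38;2;14;12;8m[48;2;13;11;8m🬎[38;2;14;12;8m[48;2;13;11;8m🬎[38;2;81;45;9m[48;2;13;11;8m🬁[38;2;102;56;11m[48;2;13;11;8m🬂[38;2;14;12;8m[48;2;13;11;8m🬎[38;2;14;12;8m[48;2;13;11;8m🬎[38;2;14;12;8m[48;2;13;11;8m🬎[38;2;14;12;8m[48;2;13;11;8m🬎[38;2;14;12;8m[48;2;13;11;8m🬎[0m
[38;2;12;11;7m[48;2;11;10;7m🬂[38;2;12;11;7m[48;2;11;10;7m🬂[38;2;12;11;7m[48;2;11;10;7m🬂[38;2;12;11;7m[48;2;11;10;7m🬂[38;2;12;11;7m[48;2;11;10;7m🬂[38;2;12;11;7m[48;2;11;10;7m🬂[38;2;12;11;7m[48;2;11;10;7m🬂[38;2;12;11;7m[48;2;11;10;7m🬂[38;2;12;11;7m[48;2;11;10;7m🬂[38;2;12;11;7m[48;2;11;10;7m🬂[38;2;12;11;7m[48;2;11;10;7m🬂[38;2;12;11;7m[48;2;11;10;7m🬂[0m
</frame>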